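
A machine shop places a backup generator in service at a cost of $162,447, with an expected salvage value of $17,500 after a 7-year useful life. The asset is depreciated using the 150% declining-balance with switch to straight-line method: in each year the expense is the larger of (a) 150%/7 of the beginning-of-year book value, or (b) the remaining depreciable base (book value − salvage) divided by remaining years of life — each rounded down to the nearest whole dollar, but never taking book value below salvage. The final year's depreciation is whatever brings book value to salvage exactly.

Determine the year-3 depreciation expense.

Depreciable base = $162,447 − $17,500 = $144,947.
Year 1: DB = ⌊$162,447 × 150%/7⌋ = $34,810; SL = ⌊$144,947/7⌋ = $20,706 → take DB $34,810. Book value $127,637.
Year 2: DB = ⌊$127,637 × 150%/7⌋ = $27,350; SL = ⌊$110,137/6⌋ = $18,356 → take DB $27,350. Book value $100,287.
Year 3: DB = ⌊$100,287 × 150%/7⌋ = $21,490; SL = ⌊$82,787/5⌋ = $16,557 → take DB $21,490. Book value $78,797.

$21,490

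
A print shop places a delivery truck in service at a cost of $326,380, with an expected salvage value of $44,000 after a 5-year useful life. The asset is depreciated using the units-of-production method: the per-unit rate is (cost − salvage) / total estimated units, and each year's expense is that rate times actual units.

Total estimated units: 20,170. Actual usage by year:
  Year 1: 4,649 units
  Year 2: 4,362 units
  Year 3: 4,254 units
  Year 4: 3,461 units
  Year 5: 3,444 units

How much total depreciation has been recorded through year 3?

Depreciable base = $326,380 − $44,000 = $282,380.
Rate = $282,380 / 20,170 units = $14 per unit.
Year 1: 4,649 × $14 = $65,086. Book value $261,294.
Year 2: 4,362 × $14 = $61,068. Book value $200,226.
Year 3: 4,254 × $14 = $59,556. Book value $140,670.
Accumulated through year 3 = $326,380 − $140,670 = $185,710.

$185,710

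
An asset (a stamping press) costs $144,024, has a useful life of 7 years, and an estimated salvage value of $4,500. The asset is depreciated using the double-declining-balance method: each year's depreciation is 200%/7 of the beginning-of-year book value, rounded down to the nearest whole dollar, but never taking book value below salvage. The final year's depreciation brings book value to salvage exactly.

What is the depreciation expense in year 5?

$10,712

Depreciable base = $144,024 − $4,500 = $139,524.
Year 1: ⌊$144,024 × 200%/7⌋ = $41,149. Book value $102,875.
Year 2: ⌊$102,875 × 200%/7⌋ = $29,392. Book value $73,483.
Year 3: ⌊$73,483 × 200%/7⌋ = $20,995. Book value $52,488.
Year 4: ⌊$52,488 × 200%/7⌋ = $14,996. Book value $37,492.
Year 5: ⌊$37,492 × 200%/7⌋ = $10,712. Book value $26,780.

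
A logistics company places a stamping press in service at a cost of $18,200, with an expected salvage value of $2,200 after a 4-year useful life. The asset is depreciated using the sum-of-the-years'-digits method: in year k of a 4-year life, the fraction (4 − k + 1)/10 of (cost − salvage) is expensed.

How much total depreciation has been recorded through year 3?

Depreciable base = $18,200 − $2,200 = $16,000.
Sum of the years' digits = 4+3+2+1 = 10.
Year 1: $16,000 × 4/10 = $6,400. Book value $11,800.
Year 2: $16,000 × 3/10 = $4,800. Book value $7,000.
Year 3: $16,000 × 2/10 = $3,200. Book value $3,800.
Accumulated through year 3 = $18,200 − $3,800 = $14,400.

$14,400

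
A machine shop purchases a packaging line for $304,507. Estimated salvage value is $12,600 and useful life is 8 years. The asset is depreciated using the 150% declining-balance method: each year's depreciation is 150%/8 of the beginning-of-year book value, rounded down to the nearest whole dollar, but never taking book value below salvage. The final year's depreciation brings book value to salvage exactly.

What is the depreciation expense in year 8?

Depreciable base = $304,507 − $12,600 = $291,907.
Year 1: ⌊$304,507 × 150%/8⌋ = $57,095. Book value $247,412.
Year 2: ⌊$247,412 × 150%/8⌋ = $46,389. Book value $201,023.
Year 3: ⌊$201,023 × 150%/8⌋ = $37,691. Book value $163,332.
Year 4: ⌊$163,332 × 150%/8⌋ = $30,624. Book value $132,708.
Year 5: ⌊$132,708 × 150%/8⌋ = $24,882. Book value $107,826.
Year 6: ⌊$107,826 × 150%/8⌋ = $20,217. Book value $87,609.
Year 7: ⌊$87,609 × 150%/8⌋ = $16,426. Book value $71,183.
Year 8 (final): $71,183 − $12,600 = $58,583. Book value $12,600.

$58,583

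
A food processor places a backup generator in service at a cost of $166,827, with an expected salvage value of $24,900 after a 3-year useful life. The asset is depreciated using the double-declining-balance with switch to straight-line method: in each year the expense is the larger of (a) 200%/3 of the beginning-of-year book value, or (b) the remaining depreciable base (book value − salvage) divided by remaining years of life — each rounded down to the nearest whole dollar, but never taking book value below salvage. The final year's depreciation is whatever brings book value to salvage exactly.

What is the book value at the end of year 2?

$24,900

Depreciable base = $166,827 − $24,900 = $141,927.
Year 1: DB = ⌊$166,827 × 200%/3⌋ = $111,218; SL = ⌊$141,927/3⌋ = $47,309 → take DB $111,218. Book value $55,609.
Year 2: DB = ⌊$55,609 × 200%/3⌋ = $37,072; SL = ⌊$30,709/2⌋ = $15,354 → take DB $37,072, capped at $30,709. Book value $24,900.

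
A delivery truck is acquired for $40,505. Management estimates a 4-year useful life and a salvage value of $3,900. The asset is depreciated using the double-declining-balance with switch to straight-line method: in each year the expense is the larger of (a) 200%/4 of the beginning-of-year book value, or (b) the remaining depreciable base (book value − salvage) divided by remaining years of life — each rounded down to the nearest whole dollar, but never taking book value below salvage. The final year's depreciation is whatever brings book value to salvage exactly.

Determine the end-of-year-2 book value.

Depreciable base = $40,505 − $3,900 = $36,605.
Year 1: DB = ⌊$40,505 × 200%/4⌋ = $20,252; SL = ⌊$36,605/4⌋ = $9,151 → take DB $20,252. Book value $20,253.
Year 2: DB = ⌊$20,253 × 200%/4⌋ = $10,126; SL = ⌊$16,353/3⌋ = $5,451 → take DB $10,126. Book value $10,127.

$10,127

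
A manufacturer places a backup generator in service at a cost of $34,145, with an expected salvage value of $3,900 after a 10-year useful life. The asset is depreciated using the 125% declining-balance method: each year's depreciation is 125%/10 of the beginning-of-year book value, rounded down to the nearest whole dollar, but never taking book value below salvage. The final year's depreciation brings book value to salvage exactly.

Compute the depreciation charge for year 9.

$1,466

Depreciable base = $34,145 − $3,900 = $30,245.
Year 1: ⌊$34,145 × 125%/10⌋ = $4,268. Book value $29,877.
Year 2: ⌊$29,877 × 125%/10⌋ = $3,734. Book value $26,143.
Year 3: ⌊$26,143 × 125%/10⌋ = $3,267. Book value $22,876.
Year 4: ⌊$22,876 × 125%/10⌋ = $2,859. Book value $20,017.
Year 5: ⌊$20,017 × 125%/10⌋ = $2,502. Book value $17,515.
Year 6: ⌊$17,515 × 125%/10⌋ = $2,189. Book value $15,326.
Year 7: ⌊$15,326 × 125%/10⌋ = $1,915. Book value $13,411.
Year 8: ⌊$13,411 × 125%/10⌋ = $1,676. Book value $11,735.
Year 9: ⌊$11,735 × 125%/10⌋ = $1,466. Book value $10,269.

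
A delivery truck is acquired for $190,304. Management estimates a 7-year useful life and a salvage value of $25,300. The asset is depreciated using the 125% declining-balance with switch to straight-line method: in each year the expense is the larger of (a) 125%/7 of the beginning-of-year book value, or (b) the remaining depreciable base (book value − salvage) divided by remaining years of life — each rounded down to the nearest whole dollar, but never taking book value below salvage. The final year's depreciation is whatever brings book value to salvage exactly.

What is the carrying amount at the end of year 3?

Depreciable base = $190,304 − $25,300 = $165,004.
Year 1: DB = ⌊$190,304 × 125%/7⌋ = $33,982; SL = ⌊$165,004/7⌋ = $23,572 → take DB $33,982. Book value $156,322.
Year 2: DB = ⌊$156,322 × 125%/7⌋ = $27,914; SL = ⌊$131,022/6⌋ = $21,837 → take DB $27,914. Book value $128,408.
Year 3: DB = ⌊$128,408 × 125%/7⌋ = $22,930; SL = ⌊$103,108/5⌋ = $20,621 → take DB $22,930. Book value $105,478.

$105,478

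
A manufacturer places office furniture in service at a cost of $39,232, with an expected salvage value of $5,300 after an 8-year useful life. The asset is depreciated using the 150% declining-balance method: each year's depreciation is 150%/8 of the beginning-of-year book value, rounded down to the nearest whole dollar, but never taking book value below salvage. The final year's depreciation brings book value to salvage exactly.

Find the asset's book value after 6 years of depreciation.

$11,289

Depreciable base = $39,232 − $5,300 = $33,932.
Year 1: ⌊$39,232 × 150%/8⌋ = $7,356. Book value $31,876.
Year 2: ⌊$31,876 × 150%/8⌋ = $5,976. Book value $25,900.
Year 3: ⌊$25,900 × 150%/8⌋ = $4,856. Book value $21,044.
Year 4: ⌊$21,044 × 150%/8⌋ = $3,945. Book value $17,099.
Year 5: ⌊$17,099 × 150%/8⌋ = $3,206. Book value $13,893.
Year 6: ⌊$13,893 × 150%/8⌋ = $2,604. Book value $11,289.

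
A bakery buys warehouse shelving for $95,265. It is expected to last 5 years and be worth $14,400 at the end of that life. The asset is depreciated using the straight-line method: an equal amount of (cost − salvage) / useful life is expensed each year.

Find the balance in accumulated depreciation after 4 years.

$64,692

Depreciable base = $95,265 − $14,400 = $80,865.
Annual expense = $80,865 / 5 = $16,173.
End of year 1: book value $79,092.
End of year 2: book value $62,919.
End of year 3: book value $46,746.
End of year 4: book value $30,573.
Accumulated through year 4 = $95,265 − $30,573 = $64,692.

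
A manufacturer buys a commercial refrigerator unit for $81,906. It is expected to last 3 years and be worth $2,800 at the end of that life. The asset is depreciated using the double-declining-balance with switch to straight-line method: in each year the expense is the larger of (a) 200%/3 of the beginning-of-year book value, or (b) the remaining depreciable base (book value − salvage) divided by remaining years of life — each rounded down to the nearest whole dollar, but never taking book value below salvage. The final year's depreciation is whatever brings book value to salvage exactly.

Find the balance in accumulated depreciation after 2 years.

Depreciable base = $81,906 − $2,800 = $79,106.
Year 1: DB = ⌊$81,906 × 200%/3⌋ = $54,604; SL = ⌊$79,106/3⌋ = $26,368 → take DB $54,604. Book value $27,302.
Year 2: DB = ⌊$27,302 × 200%/3⌋ = $18,201; SL = ⌊$24,502/2⌋ = $12,251 → take DB $18,201. Book value $9,101.
Accumulated through year 2 = $81,906 − $9,101 = $72,805.

$72,805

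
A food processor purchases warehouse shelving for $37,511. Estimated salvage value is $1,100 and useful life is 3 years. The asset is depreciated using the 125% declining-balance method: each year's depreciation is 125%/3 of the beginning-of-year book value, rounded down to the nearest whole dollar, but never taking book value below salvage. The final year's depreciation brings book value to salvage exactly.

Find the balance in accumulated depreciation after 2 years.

$24,746

Depreciable base = $37,511 − $1,100 = $36,411.
Year 1: ⌊$37,511 × 125%/3⌋ = $15,629. Book value $21,882.
Year 2: ⌊$21,882 × 125%/3⌋ = $9,117. Book value $12,765.
Accumulated through year 2 = $37,511 − $12,765 = $24,746.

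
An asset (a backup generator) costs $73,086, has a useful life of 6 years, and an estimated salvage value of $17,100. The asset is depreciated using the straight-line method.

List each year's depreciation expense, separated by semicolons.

Depreciable base = $73,086 − $17,100 = $55,986.
Annual expense = $55,986 / 6 = $9,331.
End of year 1: book value $63,755.
End of year 2: book value $54,424.
End of year 3: book value $45,093.
End of year 4: book value $35,762.
End of year 5: book value $26,431.
End of year 6: book value $17,100.

$9,331; $9,331; $9,331; $9,331; $9,331; $9,331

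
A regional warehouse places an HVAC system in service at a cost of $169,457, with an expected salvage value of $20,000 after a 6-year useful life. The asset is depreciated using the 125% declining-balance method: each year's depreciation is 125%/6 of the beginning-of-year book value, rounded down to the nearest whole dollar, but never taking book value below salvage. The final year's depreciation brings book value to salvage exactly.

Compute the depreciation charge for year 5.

$13,867

Depreciable base = $169,457 − $20,000 = $149,457.
Year 1: ⌊$169,457 × 125%/6⌋ = $35,303. Book value $134,154.
Year 2: ⌊$134,154 × 125%/6⌋ = $27,948. Book value $106,206.
Year 3: ⌊$106,206 × 125%/6⌋ = $22,126. Book value $84,080.
Year 4: ⌊$84,080 × 125%/6⌋ = $17,516. Book value $66,564.
Year 5: ⌊$66,564 × 125%/6⌋ = $13,867. Book value $52,697.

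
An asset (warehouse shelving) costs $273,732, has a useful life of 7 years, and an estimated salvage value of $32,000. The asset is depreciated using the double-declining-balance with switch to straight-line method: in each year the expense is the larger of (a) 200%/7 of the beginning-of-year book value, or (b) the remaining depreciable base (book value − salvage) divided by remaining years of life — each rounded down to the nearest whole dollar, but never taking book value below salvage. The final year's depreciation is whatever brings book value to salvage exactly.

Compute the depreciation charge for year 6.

$14,542

Depreciable base = $273,732 − $32,000 = $241,732.
Year 1: DB = ⌊$273,732 × 200%/7⌋ = $78,209; SL = ⌊$241,732/7⌋ = $34,533 → take DB $78,209. Book value $195,523.
Year 2: DB = ⌊$195,523 × 200%/7⌋ = $55,863; SL = ⌊$163,523/6⌋ = $27,253 → take DB $55,863. Book value $139,660.
Year 3: DB = ⌊$139,660 × 200%/7⌋ = $39,902; SL = ⌊$107,660/5⌋ = $21,532 → take DB $39,902. Book value $99,758.
Year 4: DB = ⌊$99,758 × 200%/7⌋ = $28,502; SL = ⌊$67,758/4⌋ = $16,939 → take DB $28,502. Book value $71,256.
Year 5: DB = ⌊$71,256 × 200%/7⌋ = $20,358; SL = ⌊$39,256/3⌋ = $13,085 → take DB $20,358. Book value $50,898.
Year 6: DB = ⌊$50,898 × 200%/7⌋ = $14,542; SL = ⌊$18,898/2⌋ = $9,449 → take DB $14,542. Book value $36,356.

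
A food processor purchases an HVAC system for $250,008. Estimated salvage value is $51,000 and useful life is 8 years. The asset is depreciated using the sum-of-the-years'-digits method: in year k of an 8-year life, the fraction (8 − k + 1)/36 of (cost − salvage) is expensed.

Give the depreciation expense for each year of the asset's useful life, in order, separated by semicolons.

$44,224; $38,696; $33,168; $27,640; $22,112; $16,584; $11,056; $5,528

Depreciable base = $250,008 − $51,000 = $199,008.
Sum of the years' digits = 8+7+6+5+4+3+2+1 = 36.
Year 1: $199,008 × 8/36 = $44,224. Book value $205,784.
Year 2: $199,008 × 7/36 = $38,696. Book value $167,088.
Year 3: $199,008 × 6/36 = $33,168. Book value $133,920.
Year 4: $199,008 × 5/36 = $27,640. Book value $106,280.
Year 5: $199,008 × 4/36 = $22,112. Book value $84,168.
Year 6: $199,008 × 3/36 = $16,584. Book value $67,584.
Year 7: $199,008 × 2/36 = $11,056. Book value $56,528.
Year 8: $199,008 × 1/36 = $5,528. Book value $51,000.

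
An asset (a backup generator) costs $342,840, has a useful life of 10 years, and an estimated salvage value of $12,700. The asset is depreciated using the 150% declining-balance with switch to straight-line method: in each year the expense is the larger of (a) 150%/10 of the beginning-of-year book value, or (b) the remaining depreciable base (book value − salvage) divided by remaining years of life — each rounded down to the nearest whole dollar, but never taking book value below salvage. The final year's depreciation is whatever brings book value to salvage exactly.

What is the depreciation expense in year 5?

$27,710

Depreciable base = $342,840 − $12,700 = $330,140.
Year 1: DB = ⌊$342,840 × 150%/10⌋ = $51,426; SL = ⌊$330,140/10⌋ = $33,014 → take DB $51,426. Book value $291,414.
Year 2: DB = ⌊$291,414 × 150%/10⌋ = $43,712; SL = ⌊$278,714/9⌋ = $30,968 → take DB $43,712. Book value $247,702.
Year 3: DB = ⌊$247,702 × 150%/10⌋ = $37,155; SL = ⌊$235,002/8⌋ = $29,375 → take DB $37,155. Book value $210,547.
Year 4: DB = ⌊$210,547 × 150%/10⌋ = $31,582; SL = ⌊$197,847/7⌋ = $28,263 → take DB $31,582. Book value $178,965.
Year 5: DB = ⌊$178,965 × 150%/10⌋ = $26,844; SL = ⌊$166,265/6⌋ = $27,710 → take SL $27,710. Book value $151,255.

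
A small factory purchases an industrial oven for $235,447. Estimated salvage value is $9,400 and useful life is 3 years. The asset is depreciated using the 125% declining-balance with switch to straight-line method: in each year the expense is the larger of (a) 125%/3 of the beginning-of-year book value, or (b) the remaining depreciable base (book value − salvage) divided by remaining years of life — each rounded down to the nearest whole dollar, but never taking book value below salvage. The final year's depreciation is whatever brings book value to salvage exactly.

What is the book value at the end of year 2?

Depreciable base = $235,447 − $9,400 = $226,047.
Year 1: DB = ⌊$235,447 × 125%/3⌋ = $98,102; SL = ⌊$226,047/3⌋ = $75,349 → take DB $98,102. Book value $137,345.
Year 2: DB = ⌊$137,345 × 125%/3⌋ = $57,227; SL = ⌊$127,945/2⌋ = $63,972 → take SL $63,972. Book value $73,373.

$73,373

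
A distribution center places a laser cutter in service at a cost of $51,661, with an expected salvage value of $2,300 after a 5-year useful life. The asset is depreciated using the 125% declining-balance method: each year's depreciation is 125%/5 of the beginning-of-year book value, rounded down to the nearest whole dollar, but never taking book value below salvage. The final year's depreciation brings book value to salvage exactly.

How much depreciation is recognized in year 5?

$14,047

Depreciable base = $51,661 − $2,300 = $49,361.
Year 1: ⌊$51,661 × 125%/5⌋ = $12,915. Book value $38,746.
Year 2: ⌊$38,746 × 125%/5⌋ = $9,686. Book value $29,060.
Year 3: ⌊$29,060 × 125%/5⌋ = $7,265. Book value $21,795.
Year 4: ⌊$21,795 × 125%/5⌋ = $5,448. Book value $16,347.
Year 5 (final): $16,347 − $2,300 = $14,047. Book value $2,300.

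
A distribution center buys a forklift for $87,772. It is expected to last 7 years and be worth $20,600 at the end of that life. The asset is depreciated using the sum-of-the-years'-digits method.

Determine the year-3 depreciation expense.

$11,995

Depreciable base = $87,772 − $20,600 = $67,172.
Sum of the years' digits = 7+6+5+4+3+2+1 = 28.
Year 1: $67,172 × 7/28 = $16,793. Book value $70,979.
Year 2: $67,172 × 6/28 = $14,394. Book value $56,585.
Year 3: $67,172 × 5/28 = $11,995. Book value $44,590.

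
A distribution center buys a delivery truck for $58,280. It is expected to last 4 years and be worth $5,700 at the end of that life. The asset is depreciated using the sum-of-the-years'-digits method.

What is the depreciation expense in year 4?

Depreciable base = $58,280 − $5,700 = $52,580.
Sum of the years' digits = 4+3+2+1 = 10.
Year 1: $52,580 × 4/10 = $21,032. Book value $37,248.
Year 2: $52,580 × 3/10 = $15,774. Book value $21,474.
Year 3: $52,580 × 2/10 = $10,516. Book value $10,958.
Year 4: $52,580 × 1/10 = $5,258. Book value $5,700.

$5,258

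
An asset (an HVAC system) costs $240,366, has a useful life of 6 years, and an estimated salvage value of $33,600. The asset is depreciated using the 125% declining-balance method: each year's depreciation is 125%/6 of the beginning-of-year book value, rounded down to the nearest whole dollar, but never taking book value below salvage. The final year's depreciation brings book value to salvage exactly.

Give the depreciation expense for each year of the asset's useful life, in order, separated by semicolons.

$50,076; $39,643; $31,384; $24,846; $19,670; $41,147

Depreciable base = $240,366 − $33,600 = $206,766.
Year 1: ⌊$240,366 × 125%/6⌋ = $50,076. Book value $190,290.
Year 2: ⌊$190,290 × 125%/6⌋ = $39,643. Book value $150,647.
Year 3: ⌊$150,647 × 125%/6⌋ = $31,384. Book value $119,263.
Year 4: ⌊$119,263 × 125%/6⌋ = $24,846. Book value $94,417.
Year 5: ⌊$94,417 × 125%/6⌋ = $19,670. Book value $74,747.
Year 6 (final): $74,747 − $33,600 = $41,147. Book value $33,600.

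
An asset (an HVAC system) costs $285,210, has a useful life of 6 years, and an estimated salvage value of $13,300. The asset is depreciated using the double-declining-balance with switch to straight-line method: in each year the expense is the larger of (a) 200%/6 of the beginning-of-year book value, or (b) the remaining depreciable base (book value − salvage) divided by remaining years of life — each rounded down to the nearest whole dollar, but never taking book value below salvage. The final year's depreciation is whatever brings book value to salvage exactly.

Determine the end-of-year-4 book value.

Depreciable base = $285,210 − $13,300 = $271,910.
Year 1: DB = ⌊$285,210 × 200%/6⌋ = $95,070; SL = ⌊$271,910/6⌋ = $45,318 → take DB $95,070. Book value $190,140.
Year 2: DB = ⌊$190,140 × 200%/6⌋ = $63,380; SL = ⌊$176,840/5⌋ = $35,368 → take DB $63,380. Book value $126,760.
Year 3: DB = ⌊$126,760 × 200%/6⌋ = $42,253; SL = ⌊$113,460/4⌋ = $28,365 → take DB $42,253. Book value $84,507.
Year 4: DB = ⌊$84,507 × 200%/6⌋ = $28,169; SL = ⌊$71,207/3⌋ = $23,735 → take DB $28,169. Book value $56,338.

$56,338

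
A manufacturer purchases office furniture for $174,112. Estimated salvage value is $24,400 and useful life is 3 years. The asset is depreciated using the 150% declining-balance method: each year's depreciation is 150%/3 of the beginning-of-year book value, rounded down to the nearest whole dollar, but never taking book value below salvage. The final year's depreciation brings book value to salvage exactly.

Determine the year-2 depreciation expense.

$43,528

Depreciable base = $174,112 − $24,400 = $149,712.
Year 1: ⌊$174,112 × 150%/3⌋ = $87,056. Book value $87,056.
Year 2: ⌊$87,056 × 150%/3⌋ = $43,528. Book value $43,528.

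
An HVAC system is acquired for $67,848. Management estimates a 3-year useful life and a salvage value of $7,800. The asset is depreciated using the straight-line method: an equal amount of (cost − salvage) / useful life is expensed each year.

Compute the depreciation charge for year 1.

Depreciable base = $67,848 − $7,800 = $60,048.
Annual expense = $60,048 / 3 = $20,016.

$20,016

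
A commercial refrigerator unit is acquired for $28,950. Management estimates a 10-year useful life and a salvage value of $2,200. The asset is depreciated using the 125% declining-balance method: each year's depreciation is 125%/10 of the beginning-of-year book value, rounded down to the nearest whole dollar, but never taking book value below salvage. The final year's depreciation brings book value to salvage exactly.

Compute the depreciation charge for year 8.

$1,421

Depreciable base = $28,950 − $2,200 = $26,750.
Year 1: ⌊$28,950 × 125%/10⌋ = $3,618. Book value $25,332.
Year 2: ⌊$25,332 × 125%/10⌋ = $3,166. Book value $22,166.
Year 3: ⌊$22,166 × 125%/10⌋ = $2,770. Book value $19,396.
Year 4: ⌊$19,396 × 125%/10⌋ = $2,424. Book value $16,972.
Year 5: ⌊$16,972 × 125%/10⌋ = $2,121. Book value $14,851.
Year 6: ⌊$14,851 × 125%/10⌋ = $1,856. Book value $12,995.
Year 7: ⌊$12,995 × 125%/10⌋ = $1,624. Book value $11,371.
Year 8: ⌊$11,371 × 125%/10⌋ = $1,421. Book value $9,950.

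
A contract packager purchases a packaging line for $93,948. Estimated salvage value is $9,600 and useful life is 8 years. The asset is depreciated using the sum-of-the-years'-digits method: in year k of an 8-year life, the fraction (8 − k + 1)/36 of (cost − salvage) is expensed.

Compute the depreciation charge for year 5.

$9,372

Depreciable base = $93,948 − $9,600 = $84,348.
Sum of the years' digits = 8+7+6+5+4+3+2+1 = 36.
Year 1: $84,348 × 8/36 = $18,744. Book value $75,204.
Year 2: $84,348 × 7/36 = $16,401. Book value $58,803.
Year 3: $84,348 × 6/36 = $14,058. Book value $44,745.
Year 4: $84,348 × 5/36 = $11,715. Book value $33,030.
Year 5: $84,348 × 4/36 = $9,372. Book value $23,658.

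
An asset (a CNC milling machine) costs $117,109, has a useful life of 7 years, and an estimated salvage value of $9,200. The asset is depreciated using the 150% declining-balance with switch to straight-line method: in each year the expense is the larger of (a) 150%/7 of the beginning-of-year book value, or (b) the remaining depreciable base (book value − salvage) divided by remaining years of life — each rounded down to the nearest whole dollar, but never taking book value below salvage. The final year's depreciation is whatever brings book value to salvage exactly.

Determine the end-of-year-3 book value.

Depreciable base = $117,109 − $9,200 = $107,909.
Year 1: DB = ⌊$117,109 × 150%/7⌋ = $25,094; SL = ⌊$107,909/7⌋ = $15,415 → take DB $25,094. Book value $92,015.
Year 2: DB = ⌊$92,015 × 150%/7⌋ = $19,717; SL = ⌊$82,815/6⌋ = $13,802 → take DB $19,717. Book value $72,298.
Year 3: DB = ⌊$72,298 × 150%/7⌋ = $15,492; SL = ⌊$63,098/5⌋ = $12,619 → take DB $15,492. Book value $56,806.

$56,806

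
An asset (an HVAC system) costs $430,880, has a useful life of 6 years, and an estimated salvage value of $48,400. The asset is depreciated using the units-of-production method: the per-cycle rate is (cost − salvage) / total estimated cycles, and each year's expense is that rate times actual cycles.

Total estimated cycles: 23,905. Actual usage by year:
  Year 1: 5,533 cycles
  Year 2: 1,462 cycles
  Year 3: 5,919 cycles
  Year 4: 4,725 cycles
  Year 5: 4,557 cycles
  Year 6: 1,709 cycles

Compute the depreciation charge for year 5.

$72,912

Depreciable base = $430,880 − $48,400 = $382,480.
Rate = $382,480 / 23,905 cycles = $16 per cycle.
Year 1: 5,533 × $16 = $88,528. Book value $342,352.
Year 2: 1,462 × $16 = $23,392. Book value $318,960.
Year 3: 5,919 × $16 = $94,704. Book value $224,256.
Year 4: 4,725 × $16 = $75,600. Book value $148,656.
Year 5: 4,557 × $16 = $72,912. Book value $75,744.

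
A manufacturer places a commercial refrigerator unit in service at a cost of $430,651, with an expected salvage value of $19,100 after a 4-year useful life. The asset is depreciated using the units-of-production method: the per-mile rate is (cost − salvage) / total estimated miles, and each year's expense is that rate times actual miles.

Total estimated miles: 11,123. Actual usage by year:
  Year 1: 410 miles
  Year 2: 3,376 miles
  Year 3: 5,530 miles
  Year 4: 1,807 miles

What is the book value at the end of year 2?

Depreciable base = $430,651 − $19,100 = $411,551.
Rate = $411,551 / 11,123 miles = $37 per mile.
Year 1: 410 × $37 = $15,170. Book value $415,481.
Year 2: 3,376 × $37 = $124,912. Book value $290,569.

$290,569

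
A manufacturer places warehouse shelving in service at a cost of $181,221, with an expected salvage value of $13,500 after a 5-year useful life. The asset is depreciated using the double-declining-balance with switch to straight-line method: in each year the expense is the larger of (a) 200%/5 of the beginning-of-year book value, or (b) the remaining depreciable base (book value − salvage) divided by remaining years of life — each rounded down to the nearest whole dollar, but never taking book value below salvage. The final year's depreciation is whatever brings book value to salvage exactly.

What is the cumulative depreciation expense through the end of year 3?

$142,077

Depreciable base = $181,221 − $13,500 = $167,721.
Year 1: DB = ⌊$181,221 × 200%/5⌋ = $72,488; SL = ⌊$167,721/5⌋ = $33,544 → take DB $72,488. Book value $108,733.
Year 2: DB = ⌊$108,733 × 200%/5⌋ = $43,493; SL = ⌊$95,233/4⌋ = $23,808 → take DB $43,493. Book value $65,240.
Year 3: DB = ⌊$65,240 × 200%/5⌋ = $26,096; SL = ⌊$51,740/3⌋ = $17,246 → take DB $26,096. Book value $39,144.
Accumulated through year 3 = $181,221 − $39,144 = $142,077.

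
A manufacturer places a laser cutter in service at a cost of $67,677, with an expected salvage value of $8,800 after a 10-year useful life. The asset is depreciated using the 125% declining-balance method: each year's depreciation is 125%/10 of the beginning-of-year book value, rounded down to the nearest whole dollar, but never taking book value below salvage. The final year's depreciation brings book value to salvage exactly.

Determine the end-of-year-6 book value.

Depreciable base = $67,677 − $8,800 = $58,877.
Year 1: ⌊$67,677 × 125%/10⌋ = $8,459. Book value $59,218.
Year 2: ⌊$59,218 × 125%/10⌋ = $7,402. Book value $51,816.
Year 3: ⌊$51,816 × 125%/10⌋ = $6,477. Book value $45,339.
Year 4: ⌊$45,339 × 125%/10⌋ = $5,667. Book value $39,672.
Year 5: ⌊$39,672 × 125%/10⌋ = $4,959. Book value $34,713.
Year 6: ⌊$34,713 × 125%/10⌋ = $4,339. Book value $30,374.

$30,374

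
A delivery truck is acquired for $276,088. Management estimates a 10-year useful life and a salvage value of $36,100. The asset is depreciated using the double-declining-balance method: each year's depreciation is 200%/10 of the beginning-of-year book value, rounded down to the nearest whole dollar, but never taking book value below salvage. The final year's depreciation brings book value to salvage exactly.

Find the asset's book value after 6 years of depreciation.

Depreciable base = $276,088 − $36,100 = $239,988.
Year 1: ⌊$276,088 × 200%/10⌋ = $55,217. Book value $220,871.
Year 2: ⌊$220,871 × 200%/10⌋ = $44,174. Book value $176,697.
Year 3: ⌊$176,697 × 200%/10⌋ = $35,339. Book value $141,358.
Year 4: ⌊$141,358 × 200%/10⌋ = $28,271. Book value $113,087.
Year 5: ⌊$113,087 × 200%/10⌋ = $22,617. Book value $90,470.
Year 6: ⌊$90,470 × 200%/10⌋ = $18,094. Book value $72,376.

$72,376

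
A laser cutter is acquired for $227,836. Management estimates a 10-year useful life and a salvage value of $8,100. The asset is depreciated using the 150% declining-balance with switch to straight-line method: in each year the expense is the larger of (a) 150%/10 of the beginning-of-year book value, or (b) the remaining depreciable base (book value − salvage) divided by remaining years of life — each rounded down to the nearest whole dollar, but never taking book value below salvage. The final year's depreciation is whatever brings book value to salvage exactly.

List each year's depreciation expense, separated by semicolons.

Depreciable base = $227,836 − $8,100 = $219,736.
Year 1: DB = ⌊$227,836 × 150%/10⌋ = $34,175; SL = ⌊$219,736/10⌋ = $21,973 → take DB $34,175. Book value $193,661.
Year 2: DB = ⌊$193,661 × 150%/10⌋ = $29,049; SL = ⌊$185,561/9⌋ = $20,617 → take DB $29,049. Book value $164,612.
Year 3: DB = ⌊$164,612 × 150%/10⌋ = $24,691; SL = ⌊$156,512/8⌋ = $19,564 → take DB $24,691. Book value $139,921.
Year 4: DB = ⌊$139,921 × 150%/10⌋ = $20,988; SL = ⌊$131,821/7⌋ = $18,831 → take DB $20,988. Book value $118,933.
Year 5: DB = ⌊$118,933 × 150%/10⌋ = $17,839; SL = ⌊$110,833/6⌋ = $18,472 → take SL $18,472. Book value $100,461.
Year 6: DB = ⌊$100,461 × 150%/10⌋ = $15,069; SL = ⌊$92,361/5⌋ = $18,472 → take SL $18,472. Book value $81,989.
Year 7: DB = ⌊$81,989 × 150%/10⌋ = $12,298; SL = ⌊$73,889/4⌋ = $18,472 → take SL $18,472. Book value $63,517.
Year 8: DB = ⌊$63,517 × 150%/10⌋ = $9,527; SL = ⌊$55,417/3⌋ = $18,472 → take SL $18,472. Book value $45,045.
Year 9: DB = ⌊$45,045 × 150%/10⌋ = $6,756; SL = ⌊$36,945/2⌋ = $18,472 → take SL $18,472. Book value $26,573.
Year 10 (final): $26,573 − $8,100 = $18,473. Book value $8,100.

$34,175; $29,049; $24,691; $20,988; $18,472; $18,472; $18,472; $18,472; $18,472; $18,473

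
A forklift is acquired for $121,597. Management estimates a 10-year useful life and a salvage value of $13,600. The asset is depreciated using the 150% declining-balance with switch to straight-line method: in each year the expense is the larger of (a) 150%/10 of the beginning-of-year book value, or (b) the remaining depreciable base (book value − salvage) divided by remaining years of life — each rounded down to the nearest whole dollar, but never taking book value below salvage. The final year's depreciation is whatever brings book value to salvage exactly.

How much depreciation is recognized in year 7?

Depreciable base = $121,597 − $13,600 = $107,997.
Year 1: DB = ⌊$121,597 × 150%/10⌋ = $18,239; SL = ⌊$107,997/10⌋ = $10,799 → take DB $18,239. Book value $103,358.
Year 2: DB = ⌊$103,358 × 150%/10⌋ = $15,503; SL = ⌊$89,758/9⌋ = $9,973 → take DB $15,503. Book value $87,855.
Year 3: DB = ⌊$87,855 × 150%/10⌋ = $13,178; SL = ⌊$74,255/8⌋ = $9,281 → take DB $13,178. Book value $74,677.
Year 4: DB = ⌊$74,677 × 150%/10⌋ = $11,201; SL = ⌊$61,077/7⌋ = $8,725 → take DB $11,201. Book value $63,476.
Year 5: DB = ⌊$63,476 × 150%/10⌋ = $9,521; SL = ⌊$49,876/6⌋ = $8,312 → take DB $9,521. Book value $53,955.
Year 6: DB = ⌊$53,955 × 150%/10⌋ = $8,093; SL = ⌊$40,355/5⌋ = $8,071 → take DB $8,093. Book value $45,862.
Year 7: DB = ⌊$45,862 × 150%/10⌋ = $6,879; SL = ⌊$32,262/4⌋ = $8,065 → take SL $8,065. Book value $37,797.

$8,065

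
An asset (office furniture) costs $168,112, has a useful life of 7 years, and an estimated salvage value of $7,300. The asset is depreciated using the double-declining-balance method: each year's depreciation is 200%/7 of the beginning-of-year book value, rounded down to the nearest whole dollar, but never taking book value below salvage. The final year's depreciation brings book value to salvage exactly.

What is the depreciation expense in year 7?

$15,028

Depreciable base = $168,112 − $7,300 = $160,812.
Year 1: ⌊$168,112 × 200%/7⌋ = $48,032. Book value $120,080.
Year 2: ⌊$120,080 × 200%/7⌋ = $34,308. Book value $85,772.
Year 3: ⌊$85,772 × 200%/7⌋ = $24,506. Book value $61,266.
Year 4: ⌊$61,266 × 200%/7⌋ = $17,504. Book value $43,762.
Year 5: ⌊$43,762 × 200%/7⌋ = $12,503. Book value $31,259.
Year 6: ⌊$31,259 × 200%/7⌋ = $8,931. Book value $22,328.
Year 7 (final): $22,328 − $7,300 = $15,028. Book value $7,300.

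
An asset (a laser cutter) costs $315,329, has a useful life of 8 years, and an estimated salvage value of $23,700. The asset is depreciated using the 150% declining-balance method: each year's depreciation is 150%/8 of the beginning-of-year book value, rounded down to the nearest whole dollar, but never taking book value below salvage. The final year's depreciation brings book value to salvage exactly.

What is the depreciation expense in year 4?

Depreciable base = $315,329 − $23,700 = $291,629.
Year 1: ⌊$315,329 × 150%/8⌋ = $59,124. Book value $256,205.
Year 2: ⌊$256,205 × 150%/8⌋ = $48,038. Book value $208,167.
Year 3: ⌊$208,167 × 150%/8⌋ = $39,031. Book value $169,136.
Year 4: ⌊$169,136 × 150%/8⌋ = $31,713. Book value $137,423.

$31,713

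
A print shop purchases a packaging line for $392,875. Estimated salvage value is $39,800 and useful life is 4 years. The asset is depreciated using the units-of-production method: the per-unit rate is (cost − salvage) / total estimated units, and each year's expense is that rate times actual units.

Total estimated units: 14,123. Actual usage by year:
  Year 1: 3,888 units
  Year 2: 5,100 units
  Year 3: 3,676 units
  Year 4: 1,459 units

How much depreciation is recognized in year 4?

Depreciable base = $392,875 − $39,800 = $353,075.
Rate = $353,075 / 14,123 units = $25 per unit.
Year 1: 3,888 × $25 = $97,200. Book value $295,675.
Year 2: 5,100 × $25 = $127,500. Book value $168,175.
Year 3: 3,676 × $25 = $91,900. Book value $76,275.
Year 4: 1,459 × $25 = $36,475. Book value $39,800.

$36,475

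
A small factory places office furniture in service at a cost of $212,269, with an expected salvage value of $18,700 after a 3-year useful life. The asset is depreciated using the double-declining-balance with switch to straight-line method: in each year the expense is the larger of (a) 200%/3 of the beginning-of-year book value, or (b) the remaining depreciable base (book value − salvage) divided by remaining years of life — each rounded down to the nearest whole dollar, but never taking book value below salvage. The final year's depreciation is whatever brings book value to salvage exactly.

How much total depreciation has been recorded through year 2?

Depreciable base = $212,269 − $18,700 = $193,569.
Year 1: DB = ⌊$212,269 × 200%/3⌋ = $141,512; SL = ⌊$193,569/3⌋ = $64,523 → take DB $141,512. Book value $70,757.
Year 2: DB = ⌊$70,757 × 200%/3⌋ = $47,171; SL = ⌊$52,057/2⌋ = $26,028 → take DB $47,171. Book value $23,586.
Accumulated through year 2 = $212,269 − $23,586 = $188,683.

$188,683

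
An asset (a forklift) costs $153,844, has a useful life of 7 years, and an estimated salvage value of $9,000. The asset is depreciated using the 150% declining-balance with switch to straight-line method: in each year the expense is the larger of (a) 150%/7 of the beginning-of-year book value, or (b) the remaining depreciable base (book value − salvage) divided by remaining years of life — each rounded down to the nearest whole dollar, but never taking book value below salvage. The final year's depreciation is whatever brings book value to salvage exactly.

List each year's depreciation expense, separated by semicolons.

$32,966; $25,902; $20,352; $16,406; $16,406; $16,406; $16,406

Depreciable base = $153,844 − $9,000 = $144,844.
Year 1: DB = ⌊$153,844 × 150%/7⌋ = $32,966; SL = ⌊$144,844/7⌋ = $20,692 → take DB $32,966. Book value $120,878.
Year 2: DB = ⌊$120,878 × 150%/7⌋ = $25,902; SL = ⌊$111,878/6⌋ = $18,646 → take DB $25,902. Book value $94,976.
Year 3: DB = ⌊$94,976 × 150%/7⌋ = $20,352; SL = ⌊$85,976/5⌋ = $17,195 → take DB $20,352. Book value $74,624.
Year 4: DB = ⌊$74,624 × 150%/7⌋ = $15,990; SL = ⌊$65,624/4⌋ = $16,406 → take SL $16,406. Book value $58,218.
Year 5: DB = ⌊$58,218 × 150%/7⌋ = $12,475; SL = ⌊$49,218/3⌋ = $16,406 → take SL $16,406. Book value $41,812.
Year 6: DB = ⌊$41,812 × 150%/7⌋ = $8,959; SL = ⌊$32,812/2⌋ = $16,406 → take SL $16,406. Book value $25,406.
Year 7 (final): $25,406 − $9,000 = $16,406. Book value $9,000.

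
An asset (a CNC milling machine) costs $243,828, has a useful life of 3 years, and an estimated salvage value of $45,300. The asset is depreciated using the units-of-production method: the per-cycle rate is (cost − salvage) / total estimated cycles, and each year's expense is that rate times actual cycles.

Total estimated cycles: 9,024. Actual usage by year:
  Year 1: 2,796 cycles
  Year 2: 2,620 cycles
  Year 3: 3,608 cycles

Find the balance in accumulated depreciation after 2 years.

$119,152

Depreciable base = $243,828 − $45,300 = $198,528.
Rate = $198,528 / 9,024 cycles = $22 per cycle.
Year 1: 2,796 × $22 = $61,512. Book value $182,316.
Year 2: 2,620 × $22 = $57,640. Book value $124,676.
Accumulated through year 2 = $243,828 − $124,676 = $119,152.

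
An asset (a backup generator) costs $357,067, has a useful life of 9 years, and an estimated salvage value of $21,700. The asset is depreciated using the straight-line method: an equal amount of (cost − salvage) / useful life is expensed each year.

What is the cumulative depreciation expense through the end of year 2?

$74,526

Depreciable base = $357,067 − $21,700 = $335,367.
Annual expense = $335,367 / 9 = $37,263.
End of year 1: book value $319,804.
End of year 2: book value $282,541.
Accumulated through year 2 = $357,067 − $282,541 = $74,526.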